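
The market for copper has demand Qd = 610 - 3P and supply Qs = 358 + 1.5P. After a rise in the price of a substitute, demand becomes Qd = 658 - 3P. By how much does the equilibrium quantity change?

ΔQ = 16

Original equilibrium: P* = 56, Q* = 442.
New equilibrium: 658 - 3P = 358 + 1.5P, so 300 = 4.5P and P' = 200/3; Q' = 658 − 3(200/3) = 458.
Change in quantity: 458 − 442 = 16.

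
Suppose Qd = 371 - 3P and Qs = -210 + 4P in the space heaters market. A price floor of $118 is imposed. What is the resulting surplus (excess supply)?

Surplus = 245

Equilibrium price would be P* = 83, so the floor at 118 binds.
At P = 118: Qd = 17, Qs = 262.
Surplus = 262 − 17 = 245.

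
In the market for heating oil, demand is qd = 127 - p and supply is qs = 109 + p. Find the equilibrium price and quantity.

p* = 9, q* = 118

Set qd = qs: 127 - p = 109 + p.
18 = 2p, so p* = 9.
q* = 127 − 1(9) = 118.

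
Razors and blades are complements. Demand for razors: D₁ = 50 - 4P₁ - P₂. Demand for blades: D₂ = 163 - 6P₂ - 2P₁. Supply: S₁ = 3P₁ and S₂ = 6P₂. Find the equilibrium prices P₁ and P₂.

P₁ = 437/82, P₂ = 1041/82

Market 1: 50 - 4P₁ - P₂ = 3P₁ → 7P₁ + P₂ = 50.
Market 2: 12P₂ + 2P₁ = 163.
Eliminating P₂: 12×(1) − 1×(2) gives 82P₁ = 437, so P₁ = 437/82.
Back-substitute into (2): P₂ = (163 − 2×437/82) / 12 = 1041/82.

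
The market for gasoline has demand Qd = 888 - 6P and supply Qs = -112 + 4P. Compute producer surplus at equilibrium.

Equilibrium: 888 - 6P = -112 + 4P gives P* = 100, Q* = 288.
Supply starts at P = 28 (where Qs = 0).
PS = ½(100 − 28)(288) = 10368.

Producer surplus = 10368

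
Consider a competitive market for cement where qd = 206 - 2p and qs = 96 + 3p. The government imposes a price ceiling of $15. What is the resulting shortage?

Shortage = 35

Equilibrium price would be p* = 22, so the ceiling at 15 binds.
At p = 15: qd = 206 − 2(15) = 176, qs = 96 + 3(15) = 141.
Shortage = 176 − 141 = 35.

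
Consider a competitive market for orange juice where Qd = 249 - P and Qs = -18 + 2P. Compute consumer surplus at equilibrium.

Consumer surplus = 12800

Equilibrium: 249 - P = -18 + 2P gives P* = 89, Q* = 160.
Demand choke price (Qd = 0): P = 249.
CS = ½(249 − 89)(160) = 12800.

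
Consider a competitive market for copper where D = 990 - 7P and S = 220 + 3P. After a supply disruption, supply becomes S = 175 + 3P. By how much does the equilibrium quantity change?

ΔQ = -31.5

Original equilibrium: P* = 77, Q* = 451.
New equilibrium: 990 - 7P = 175 + 3P, so 815 = 10P and P' = 81.5; Q' = 990 − 7(81.5) = 419.5.
Change in quantity: 419.5 − 451 = -31.5.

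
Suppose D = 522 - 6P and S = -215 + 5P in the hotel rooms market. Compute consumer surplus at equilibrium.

Consumer surplus = 1200

Equilibrium: 522 - 6P = -215 + 5P gives P* = 67, Q* = 120.
Demand choke price (D = 0): P = 87.
CS = ½(87 − 67)(120) = 1200.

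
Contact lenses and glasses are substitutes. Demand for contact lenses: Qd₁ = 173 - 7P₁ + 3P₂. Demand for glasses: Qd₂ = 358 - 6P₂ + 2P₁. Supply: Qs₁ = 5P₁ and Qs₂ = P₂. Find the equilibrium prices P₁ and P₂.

P₁ = 2285/78, P₂ = 2321/39

Market 1: 173 - 7P₁ + 3P₂ = 5P₁ → 12P₁ - 3P₂ = 173.
Market 2: 7P₂ - 2P₁ = 358.
Eliminating P₂: 7×(1) + 3×(2) gives 78P₁ = 2285, so P₁ = 2285/78.
Back-substitute into (2): P₂ = (358 + 2×2285/78) / 7 = 2321/39.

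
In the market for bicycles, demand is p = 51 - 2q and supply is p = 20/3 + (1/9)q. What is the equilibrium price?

p* = 9

Set the two price expressions equal: 51 - 2q = 20/3 + (1/9)q.
133/3 = (19/9)q, so q* = 21.
p* = 51 − (2)(21) = 9.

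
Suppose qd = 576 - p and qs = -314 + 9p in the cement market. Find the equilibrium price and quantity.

p* = 89, q* = 487

Set qd = qs: 576 - p = -314 + 9p.
890 = 10p, so p* = 89.
q* = 576 − 1(89) = 487.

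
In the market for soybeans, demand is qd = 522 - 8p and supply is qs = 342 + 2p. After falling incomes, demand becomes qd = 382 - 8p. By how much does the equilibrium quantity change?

Δq = -28

Original equilibrium: p* = 18, q* = 378.
New equilibrium: 382 - 8p = 342 + 2p, so 40 = 10p and p' = 4; q' = 382 − 8(4) = 350.
Change in quantity: 350 − 378 = -28.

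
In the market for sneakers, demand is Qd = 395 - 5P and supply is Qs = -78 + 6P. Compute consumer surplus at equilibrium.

Equilibrium: 395 - 5P = -78 + 6P gives P* = 43, Q* = 180.
Demand choke price (Qd = 0): P = 79.
CS = ½(79 − 43)(180) = 3240.

Consumer surplus = 3240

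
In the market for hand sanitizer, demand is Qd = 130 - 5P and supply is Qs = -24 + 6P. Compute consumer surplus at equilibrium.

Equilibrium: 130 - 5P = -24 + 6P gives P* = 14, Q* = 60.
Demand choke price (Qd = 0): P = 26.
CS = ½(26 − 14)(60) = 360.

Consumer surplus = 360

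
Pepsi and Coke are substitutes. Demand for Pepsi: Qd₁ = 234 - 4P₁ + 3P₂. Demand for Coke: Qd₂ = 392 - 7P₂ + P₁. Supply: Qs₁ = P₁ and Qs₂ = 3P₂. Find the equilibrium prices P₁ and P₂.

P₁ = 3516/47, P₂ = 2194/47

Market 1: 234 - 4P₁ + 3P₂ = P₁ → 5P₁ - 3P₂ = 234.
Market 2: 10P₂ - P₁ = 392.
Eliminating P₂: 10×(1) + 3×(2) gives 47P₁ = 3516, so P₁ = 3516/47.
Back-substitute into (2): P₂ = (392 + 1×3516/47) / 10 = 2194/47.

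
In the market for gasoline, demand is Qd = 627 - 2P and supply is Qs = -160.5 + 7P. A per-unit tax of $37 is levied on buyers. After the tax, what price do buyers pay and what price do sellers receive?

Pre-tax equilibrium: P* = 87.5, Q* = 452.
Tax on buyers shifts demand to Qd = 627 − 2(P + 37) = 553 - 2P.
553 - 2P = -160.5 + 7P gives seller price Ps = 1427/18; buyers pay Pb = 1427/18 + 37 = 2093/18.
New quantity: Q = 627 − 2(2093/18) = 3550/9.

Buyers pay 2093/18, sellers receive 1427/18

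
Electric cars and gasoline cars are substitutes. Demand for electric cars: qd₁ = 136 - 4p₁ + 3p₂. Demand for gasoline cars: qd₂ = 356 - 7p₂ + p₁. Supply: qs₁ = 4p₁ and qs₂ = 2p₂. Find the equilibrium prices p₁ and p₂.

p₁ = 764/23, p₂ = 2984/69

Market 1: 136 - 4p₁ + 3p₂ = 4p₁ → 8p₁ - 3p₂ = 136.
Market 2: 9p₂ - p₁ = 356.
Eliminating p₂: 9×(1) + 3×(2) gives 69p₁ = 2292, so p₁ = 764/23.
Back-substitute into (2): p₂ = (356 + 1×764/23) / 9 = 2984/69.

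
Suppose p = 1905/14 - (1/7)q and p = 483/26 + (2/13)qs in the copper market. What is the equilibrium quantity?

q* = 396

Set the two price expressions equal: 1905/14 - (1/7)q = 483/26 + (2/13)q.
10692/91 = (27/91)q, so q* = 396.
p* = 1905/14 − (1/7)(396) = 79.5.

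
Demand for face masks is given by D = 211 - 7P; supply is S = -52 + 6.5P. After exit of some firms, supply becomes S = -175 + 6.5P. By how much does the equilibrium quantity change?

ΔQ = -574/9

Original equilibrium: P* = 526/27, Q* = 2015/27.
New equilibrium: 211 - 7P = -175 + 6.5P, so 386 = 13.5P and P' = 772/27; Q' = 211 − 7(772/27) = 293/27.
Change in quantity: 293/27 − 2015/27 = -574/9.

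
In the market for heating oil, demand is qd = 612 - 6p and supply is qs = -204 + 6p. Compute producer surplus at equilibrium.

Equilibrium: 612 - 6p = -204 + 6p gives p* = 68, q* = 204.
Supply starts at p = 34 (where qs = 0).
PS = ½(68 − 34)(204) = 3468.

Producer surplus = 3468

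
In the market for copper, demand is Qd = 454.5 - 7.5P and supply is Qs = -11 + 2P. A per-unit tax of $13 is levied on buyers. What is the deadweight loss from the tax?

Deadweight loss = 2535/19

Pre-tax equilibrium: P* = 49, Q* = 87.
Tax on buyers shifts demand to Qd = 454.5 − 7.5(P + 13) = 357 - 7.5P.
357 - 7.5P = -11 + 2P gives seller price Ps = 736/19; buyers pay Pb = 736/19 + 13 = 983/19.
New quantity: Q = 454.5 − 7.5(983/19) = 1263/19.
DWL = ½ × 13 × (87 − 1263/19) = 2535/19.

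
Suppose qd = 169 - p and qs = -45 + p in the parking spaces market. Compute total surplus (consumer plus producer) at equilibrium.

Equilibrium: 169 - p = -45 + p gives p* = 107, q* = 62.
Demand choke price: p = 169; supply starts at p = 45.
CS = ½(169 − 107)(62) = 1922; PS = ½(107 − 45)(62) = 1922.

Total surplus = 3844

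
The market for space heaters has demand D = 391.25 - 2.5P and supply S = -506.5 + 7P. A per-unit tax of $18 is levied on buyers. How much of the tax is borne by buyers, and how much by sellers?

Buyers bear 252/19, sellers bear 90/19

Pre-tax equilibrium: P* = 94.5, Q* = 155.
Tax on buyers shifts demand to D = 391.25 − 2.5(P + 18) = 346.25 - 2.5P.
346.25 - 2.5P = -506.5 + 7P gives seller price Ps = 3411/38; buyers pay Pb = 3411/38 + 18 = 4095/38.
New quantity: Q = 391.25 − 2.5(4095/38) = 2315/19.
Buyer burden = 4095/38 − 94.5 = 252/19; seller burden = 94.5 − 3411/38 = 90/19.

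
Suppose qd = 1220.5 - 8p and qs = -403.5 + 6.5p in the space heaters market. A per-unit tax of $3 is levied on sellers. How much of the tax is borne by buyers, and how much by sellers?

Buyers bear 39/29, sellers bear 48/29

Pre-tax equilibrium: p* = 112, q* = 324.5.
Tax on sellers shifts supply to qs = -403.5 + 6.5(p − 3) = -423 + 6.5p.
1220.5 - 8p = -423 + 6.5p gives buyer price pb = 3287/29; sellers receive ps = 3287/29 − 3 = 3200/29.
New quantity: q = 1220.5 − 8(3287/29) = 18197/58.
Buyer burden = 3287/29 − 112 = 39/29; seller burden = 112 − 3200/29 = 48/29.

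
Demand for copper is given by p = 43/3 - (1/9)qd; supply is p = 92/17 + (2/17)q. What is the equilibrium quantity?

q* = 39

Set the two price expressions equal: 43/3 - (1/9)q = 92/17 + (2/17)q.
455/51 = (35/153)q, so q* = 39.
p* = 43/3 − (1/9)(39) = 10.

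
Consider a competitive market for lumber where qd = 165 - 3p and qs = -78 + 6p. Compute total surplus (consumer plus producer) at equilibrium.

Equilibrium: 165 - 3p = -78 + 6p gives p* = 27, q* = 84.
Demand choke price: p = 55; supply starts at p = 13.
CS = ½(55 − 27)(84) = 1176; PS = ½(27 − 13)(84) = 588.

Total surplus = 1764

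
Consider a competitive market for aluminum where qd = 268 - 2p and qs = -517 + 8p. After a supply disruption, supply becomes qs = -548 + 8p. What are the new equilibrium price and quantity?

p' = 81.6, q' = 104.8

Original equilibrium: p* = 78.5, q* = 111.
New equilibrium: 268 - 2p = -548 + 8p, so 816 = 10p and p' = 81.6; q' = 268 − 2(81.6) = 104.8.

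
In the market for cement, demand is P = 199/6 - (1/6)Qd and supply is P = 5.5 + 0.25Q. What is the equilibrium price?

P* = 22.1

Set the two price expressions equal: 199/6 - (1/6)Q = 5.5 + 0.25Q.
83/3 = (5/12)Q, so Q* = 66.4.
P* = 199/6 − (1/6)(66.4) = 22.1.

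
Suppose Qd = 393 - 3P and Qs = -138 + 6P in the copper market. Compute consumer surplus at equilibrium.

Consumer surplus = 7776

Equilibrium: 393 - 3P = -138 + 6P gives P* = 59, Q* = 216.
Demand choke price (Qd = 0): P = 131.
CS = ½(131 − 59)(216) = 7776.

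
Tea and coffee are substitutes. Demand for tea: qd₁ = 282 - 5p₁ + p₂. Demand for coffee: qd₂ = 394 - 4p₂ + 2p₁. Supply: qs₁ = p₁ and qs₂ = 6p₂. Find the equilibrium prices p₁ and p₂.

p₁ = 1607/29, p₂ = 1464/29

Market 1: 282 - 5p₁ + p₂ = p₁ → 6p₁ - p₂ = 282.
Market 2: 10p₂ - 2p₁ = 394.
Eliminating p₂: 10×(1) + 1×(2) gives 58p₁ = 3214, so p₁ = 1607/29.
Back-substitute into (2): p₂ = (394 + 2×1607/29) / 10 = 1464/29.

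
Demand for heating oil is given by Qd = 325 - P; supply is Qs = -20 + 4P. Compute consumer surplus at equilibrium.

Equilibrium: 325 - P = -20 + 4P gives P* = 69, Q* = 256.
Demand choke price (Qd = 0): P = 325.
CS = ½(325 − 69)(256) = 32768.

Consumer surplus = 32768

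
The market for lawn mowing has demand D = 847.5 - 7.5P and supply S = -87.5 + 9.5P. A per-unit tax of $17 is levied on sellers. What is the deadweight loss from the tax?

Pre-tax equilibrium: P* = 55, Q* = 435.
Tax on sellers shifts supply to S = -87.5 + 9.5(P − 17) = -249 + 9.5P.
847.5 - 7.5P = -249 + 9.5P gives buyer price Pb = 64.5; sellers receive Ps = 64.5 − 17 = 47.5.
New quantity: Q = 847.5 − 7.5(64.5) = 363.75.
DWL = ½ × 17 × (435 − 363.75) = 605.625.

Deadweight loss = 605.625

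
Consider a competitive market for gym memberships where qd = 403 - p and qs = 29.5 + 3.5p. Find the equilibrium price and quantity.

Set qd = qs: 403 - p = 29.5 + 3.5p.
373.5 = 4.5p, so p* = 83.
q* = 403 − 1(83) = 320.

p* = 83, q* = 320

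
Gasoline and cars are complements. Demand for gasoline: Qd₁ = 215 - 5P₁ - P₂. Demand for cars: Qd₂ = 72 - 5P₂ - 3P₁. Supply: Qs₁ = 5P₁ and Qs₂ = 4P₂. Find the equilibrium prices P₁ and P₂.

Market 1: 215 - 5P₁ - P₂ = 5P₁ → 10P₁ + P₂ = 215.
Market 2: 9P₂ + 3P₁ = 72.
Eliminating P₂: 9×(1) − 1×(2) gives 87P₁ = 1863, so P₁ = 621/29.
Back-substitute into (2): P₂ = (72 − 3×621/29) / 9 = 25/29.

P₁ = 621/29, P₂ = 25/29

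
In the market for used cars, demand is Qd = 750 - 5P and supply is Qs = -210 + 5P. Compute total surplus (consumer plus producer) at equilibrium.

Equilibrium: 750 - 5P = -210 + 5P gives P* = 96, Q* = 270.
Demand choke price: P = 150; supply starts at P = 42.
CS = ½(150 − 96)(270) = 7290; PS = ½(96 − 42)(270) = 7290.

Total surplus = 14580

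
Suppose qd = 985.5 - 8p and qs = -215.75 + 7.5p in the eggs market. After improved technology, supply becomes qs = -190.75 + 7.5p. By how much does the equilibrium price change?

Original equilibrium: p* = 77.5, q* = 365.5.
New equilibrium: 985.5 - 8p = -190.75 + 7.5p, so 1176.25 = 15.5p and p' = 4705/62; q' = 985.5 − 8(4705/62) = 23461/62.
Change in price: 4705/62 − 77.5 = -50/31.

Δp = -50/31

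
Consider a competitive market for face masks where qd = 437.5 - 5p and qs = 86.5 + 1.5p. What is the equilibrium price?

Set qd = qs: 437.5 - 5p = 86.5 + 1.5p.
351 = 6.5p, so p* = 54.
q* = 437.5 − 5(54) = 167.5.

p* = 54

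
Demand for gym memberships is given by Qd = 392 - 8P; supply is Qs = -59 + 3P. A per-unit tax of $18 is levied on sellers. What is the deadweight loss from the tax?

Pre-tax equilibrium: P* = 41, Q* = 64.
Tax on sellers shifts supply to Qs = -59 + 3(P − 18) = -113 + 3P.
392 - 8P = -113 + 3P gives buyer price Pb = 505/11; sellers receive Ps = 505/11 − 18 = 307/11.
New quantity: Q = 392 − 8(505/11) = 272/11.
DWL = ½ × 18 × (64 − 272/11) = 3888/11.

Deadweight loss = 3888/11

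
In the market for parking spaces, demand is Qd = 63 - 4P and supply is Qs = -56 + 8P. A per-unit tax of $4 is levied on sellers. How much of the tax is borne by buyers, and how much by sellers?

Buyers bear 8/3, sellers bear 4/3

Pre-tax equilibrium: P* = 119/12, Q* = 70/3.
Tax on sellers shifts supply to Qs = -56 + 8(P − 4) = -88 + 8P.
63 - 4P = -88 + 8P gives buyer price Pb = 151/12; sellers receive Ps = 151/12 − 4 = 103/12.
New quantity: Q = 63 − 4(151/12) = 38/3.
Buyer burden = 151/12 − 119/12 = 8/3; seller burden = 119/12 − 103/12 = 4/3.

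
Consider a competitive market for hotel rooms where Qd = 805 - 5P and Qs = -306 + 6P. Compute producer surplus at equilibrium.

Equilibrium: 805 - 5P = -306 + 6P gives P* = 101, Q* = 300.
Supply starts at P = 51 (where Qs = 0).
PS = ½(101 − 51)(300) = 7500.

Producer surplus = 7500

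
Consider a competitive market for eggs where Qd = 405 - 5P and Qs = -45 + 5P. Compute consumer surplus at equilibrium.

Equilibrium: 405 - 5P = -45 + 5P gives P* = 45, Q* = 180.
Demand choke price (Qd = 0): P = 81.
CS = ½(81 − 45)(180) = 3240.

Consumer surplus = 3240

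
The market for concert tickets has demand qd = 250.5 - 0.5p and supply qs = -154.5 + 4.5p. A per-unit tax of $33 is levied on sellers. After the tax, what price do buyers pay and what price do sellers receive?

Pre-tax equilibrium: p* = 81, q* = 210.
Tax on sellers shifts supply to qs = -154.5 + 4.5(p − 33) = -303 + 4.5p.
250.5 - 0.5p = -303 + 4.5p gives buyer price pb = 110.7; sellers receive ps = 110.7 − 33 = 77.7.
New quantity: q = 250.5 − 0.5(110.7) = 195.15.

Buyers pay $110.7, sellers receive $77.7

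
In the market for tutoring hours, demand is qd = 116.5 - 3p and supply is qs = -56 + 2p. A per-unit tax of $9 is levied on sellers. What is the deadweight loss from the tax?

Pre-tax equilibrium: p* = 34.5, q* = 13.
Tax on sellers shifts supply to qs = -56 + 2(p − 9) = -74 + 2p.
116.5 - 3p = -74 + 2p gives buyer price pb = 38.1; sellers receive ps = 38.1 − 9 = 29.1.
New quantity: q = 116.5 − 3(38.1) = 2.2.
DWL = ½ × 9 × (13 − 2.2) = 48.6.

Deadweight loss = 48.6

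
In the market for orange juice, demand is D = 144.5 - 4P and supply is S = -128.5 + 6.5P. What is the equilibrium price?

Set D = S: 144.5 - 4P = -128.5 + 6.5P.
273 = 10.5P, so P* = 26.
Q* = 144.5 − 4(26) = 40.5.

P* = 26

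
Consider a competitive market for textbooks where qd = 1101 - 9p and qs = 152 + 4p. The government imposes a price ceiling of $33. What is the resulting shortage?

Equilibrium price would be p* = 73, so the ceiling at 33 binds.
At p = 33: qd = 1101 − 9(33) = 804, qs = 152 + 4(33) = 284.
Shortage = 804 − 284 = 520.

Shortage = 520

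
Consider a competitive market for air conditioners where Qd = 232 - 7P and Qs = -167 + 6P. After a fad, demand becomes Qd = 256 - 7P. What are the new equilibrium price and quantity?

Original equilibrium: P* = 399/13, Q* = 223/13.
New equilibrium: 256 - 7P = -167 + 6P, so 423 = 13P and P' = 423/13; Q' = 256 − 7(423/13) = 367/13.

P' = 423/13, Q' = 367/13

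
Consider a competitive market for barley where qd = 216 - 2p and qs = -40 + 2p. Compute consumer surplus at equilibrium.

Consumer surplus = 1936

Equilibrium: 216 - 2p = -40 + 2p gives p* = 64, q* = 88.
Demand choke price (qd = 0): p = 108.
CS = ½(108 − 64)(88) = 1936.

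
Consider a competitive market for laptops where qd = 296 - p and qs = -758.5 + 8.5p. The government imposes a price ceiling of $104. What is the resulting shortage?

Shortage = 66.5

Equilibrium price would be p* = 111, so the ceiling at 104 binds.
At p = 104: qd = 296 − 1(104) = 192, qs = -758.5 + 8.5(104) = 125.5.
Shortage = 192 − 125.5 = 66.5.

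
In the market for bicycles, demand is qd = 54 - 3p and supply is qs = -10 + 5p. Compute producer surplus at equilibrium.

Producer surplus = 90

Equilibrium: 54 - 3p = -10 + 5p gives p* = 8, q* = 30.
Supply starts at p = 2 (where qs = 0).
PS = ½(8 − 2)(30) = 90.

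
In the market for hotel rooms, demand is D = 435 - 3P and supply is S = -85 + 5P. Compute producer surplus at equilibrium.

Producer surplus = 5760

Equilibrium: 435 - 3P = -85 + 5P gives P* = 65, Q* = 240.
Supply starts at P = 17 (where S = 0).
PS = ½(65 − 17)(240) = 5760.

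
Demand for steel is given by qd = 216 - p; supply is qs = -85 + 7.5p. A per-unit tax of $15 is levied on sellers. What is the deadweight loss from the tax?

Pre-tax equilibrium: p* = 602/17, q* = 3070/17.
Tax on sellers shifts supply to qs = -85 + 7.5(p − 15) = -197.5 + 7.5p.
216 - p = -197.5 + 7.5p gives buyer price pb = 827/17; sellers receive ps = 827/17 − 15 = 572/17.
New quantity: q = 216 − 1(827/17) = 2845/17.
DWL = ½ × 15 × (3070/17 − 2845/17) = 3375/34.

Deadweight loss = 3375/34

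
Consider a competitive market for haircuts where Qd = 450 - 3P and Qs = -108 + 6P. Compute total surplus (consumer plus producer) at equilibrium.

Equilibrium: 450 - 3P = -108 + 6P gives P* = 62, Q* = 264.
Demand choke price: P = 150; supply starts at P = 18.
CS = ½(150 − 62)(264) = 11616; PS = ½(62 − 18)(264) = 5808.

Total surplus = 17424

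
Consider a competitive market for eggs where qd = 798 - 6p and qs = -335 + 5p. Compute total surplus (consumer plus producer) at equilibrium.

Total surplus = 5940

Equilibrium: 798 - 6p = -335 + 5p gives p* = 103, q* = 180.
Demand choke price: p = 133; supply starts at p = 67.
CS = ½(133 − 103)(180) = 2700; PS = ½(103 − 67)(180) = 3240.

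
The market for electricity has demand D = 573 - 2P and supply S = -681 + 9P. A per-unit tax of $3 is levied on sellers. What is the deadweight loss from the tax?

Deadweight loss = 81/11

Pre-tax equilibrium: P* = 114, Q* = 345.
Tax on sellers shifts supply to S = -681 + 9(P − 3) = -708 + 9P.
573 - 2P = -708 + 9P gives buyer price Pb = 1281/11; sellers receive Ps = 1281/11 − 3 = 1248/11.
New quantity: Q = 573 − 2(1281/11) = 3741/11.
DWL = ½ × 3 × (345 − 3741/11) = 81/11.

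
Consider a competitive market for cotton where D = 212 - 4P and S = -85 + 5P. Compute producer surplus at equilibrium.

Equilibrium: 212 - 4P = -85 + 5P gives P* = 33, Q* = 80.
Supply starts at P = 17 (where S = 0).
PS = ½(33 − 17)(80) = 640.

Producer surplus = 640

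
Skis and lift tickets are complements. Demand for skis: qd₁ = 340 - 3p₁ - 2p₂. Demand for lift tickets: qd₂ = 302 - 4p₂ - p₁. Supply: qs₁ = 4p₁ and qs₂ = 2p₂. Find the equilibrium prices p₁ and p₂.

p₁ = 35.9, p₂ = 44.35

Market 1: 340 - 3p₁ - 2p₂ = 4p₁ → 7p₁ + 2p₂ = 340.
Market 2: 6p₂ + p₁ = 302.
Eliminating p₂: 6×(1) − 2×(2) gives 40p₁ = 1436, so p₁ = 35.9.
Back-substitute into (2): p₂ = (302 − 1×35.9) / 6 = 44.35.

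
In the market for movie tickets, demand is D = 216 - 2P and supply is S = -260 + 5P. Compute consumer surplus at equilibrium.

Equilibrium: 216 - 2P = -260 + 5P gives P* = 68, Q* = 80.
Demand choke price (D = 0): P = 108.
CS = ½(108 − 68)(80) = 1600.

Consumer surplus = 1600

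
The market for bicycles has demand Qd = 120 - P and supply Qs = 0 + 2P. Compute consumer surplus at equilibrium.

Equilibrium: 120 - P = 0 + 2P gives P* = 40, Q* = 80.
Demand choke price (Qd = 0): P = 120.
CS = ½(120 − 40)(80) = 3200.

Consumer surplus = 3200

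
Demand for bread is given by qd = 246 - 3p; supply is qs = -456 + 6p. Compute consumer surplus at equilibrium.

Consumer surplus = 24

Equilibrium: 246 - 3p = -456 + 6p gives p* = 78, q* = 12.
Demand choke price (qd = 0): p = 82.
CS = ½(82 − 78)(12) = 24.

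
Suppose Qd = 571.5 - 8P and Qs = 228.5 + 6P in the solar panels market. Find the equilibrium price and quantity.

Set Qd = Qs: 571.5 - 8P = 228.5 + 6P.
343 = 14P, so P* = 24.5.
Q* = 571.5 − 8(24.5) = 375.5.

P* = 24.5, Q* = 375.5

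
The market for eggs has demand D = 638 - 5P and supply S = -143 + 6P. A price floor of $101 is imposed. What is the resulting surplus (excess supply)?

Surplus = 330

Equilibrium price would be P* = 71, so the floor at 101 binds.
At P = 101: D = 133, S = 463.
Surplus = 463 − 133 = 330.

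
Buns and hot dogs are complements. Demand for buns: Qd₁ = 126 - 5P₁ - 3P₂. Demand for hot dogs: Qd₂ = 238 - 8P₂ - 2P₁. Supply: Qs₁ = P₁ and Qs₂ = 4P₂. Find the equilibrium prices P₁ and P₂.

P₁ = 133/11, P₂ = 196/11

Market 1: 126 - 5P₁ - 3P₂ = P₁ → 6P₁ + 3P₂ = 126.
Market 2: 12P₂ + 2P₁ = 238.
Eliminating P₂: 12×(1) − 3×(2) gives 66P₁ = 798, so P₁ = 133/11.
Back-substitute into (2): P₂ = (238 − 2×133/11) / 12 = 196/11.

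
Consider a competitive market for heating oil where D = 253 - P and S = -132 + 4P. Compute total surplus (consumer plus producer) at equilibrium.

Equilibrium: 253 - P = -132 + 4P gives P* = 77, Q* = 176.
Demand choke price: P = 253; supply starts at P = 33.
CS = ½(253 − 77)(176) = 15488; PS = ½(77 − 33)(176) = 3872.

Total surplus = 19360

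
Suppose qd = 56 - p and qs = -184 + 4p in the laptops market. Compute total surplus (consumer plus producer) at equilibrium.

Total surplus = 40

Equilibrium: 56 - p = -184 + 4p gives p* = 48, q* = 8.
Demand choke price: p = 56; supply starts at p = 46.
CS = ½(56 − 48)(8) = 32; PS = ½(48 − 46)(8) = 8.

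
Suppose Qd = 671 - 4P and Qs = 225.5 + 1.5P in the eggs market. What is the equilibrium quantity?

Set Qd = Qs: 671 - 4P = 225.5 + 1.5P.
445.5 = 5.5P, so P* = 81.
Q* = 671 − 4(81) = 347.

Q* = 347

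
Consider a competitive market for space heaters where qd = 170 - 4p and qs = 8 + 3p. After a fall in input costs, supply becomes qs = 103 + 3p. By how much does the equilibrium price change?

Δp = -95/7

Original equilibrium: p* = 162/7, q* = 542/7.
New equilibrium: 170 - 4p = 103 + 3p, so 67 = 7p and p' = 67/7; q' = 170 − 4(67/7) = 922/7.
Change in price: 67/7 − 162/7 = -95/7.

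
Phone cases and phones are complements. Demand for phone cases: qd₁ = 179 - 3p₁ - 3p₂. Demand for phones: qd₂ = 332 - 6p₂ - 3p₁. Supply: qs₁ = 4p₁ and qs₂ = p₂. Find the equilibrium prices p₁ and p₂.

p₁ = 6.425, p₂ = 44.675

Market 1: 179 - 3p₁ - 3p₂ = 4p₁ → 7p₁ + 3p₂ = 179.
Market 2: 7p₂ + 3p₁ = 332.
Eliminating p₂: 7×(1) − 3×(2) gives 40p₁ = 257, so p₁ = 6.425.
Back-substitute into (2): p₂ = (332 − 3×6.425) / 7 = 44.675.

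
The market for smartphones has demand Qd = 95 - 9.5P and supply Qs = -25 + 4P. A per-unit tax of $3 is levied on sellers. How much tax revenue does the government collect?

Pre-tax equilibrium: P* = 80/9, Q* = 95/9.
Tax on sellers shifts supply to Qs = -25 + 4(P − 3) = -37 + 4P.
95 - 9.5P = -37 + 4P gives buyer price Pb = 88/9; sellers receive Ps = 88/9 − 3 = 61/9.
New quantity: Q = 95 − 9.5(88/9) = 19/9.
Revenue = 3 × 19/9 = 19/3.

Tax revenue = 19/3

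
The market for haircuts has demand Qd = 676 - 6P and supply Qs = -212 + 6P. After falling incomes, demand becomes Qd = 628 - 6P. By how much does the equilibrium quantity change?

ΔQ = -24

Original equilibrium: P* = 74, Q* = 232.
New equilibrium: 628 - 6P = -212 + 6P, so 840 = 12P and P' = 70; Q' = 628 − 6(70) = 208.
Change in quantity: 208 − 232 = -24.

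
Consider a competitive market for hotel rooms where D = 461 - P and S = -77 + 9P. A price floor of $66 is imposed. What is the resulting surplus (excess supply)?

Equilibrium price would be P* = 53.8, so the floor at 66 binds.
At P = 66: D = 395, S = 517.
Surplus = 517 − 395 = 122.

Surplus = 122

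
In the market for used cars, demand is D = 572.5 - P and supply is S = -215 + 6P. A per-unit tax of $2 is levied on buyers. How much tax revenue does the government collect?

Pre-tax equilibrium: P* = 112.5, Q* = 460.
Tax on buyers shifts demand to D = 572.5 − 1(P + 2) = 570.5 - P.
570.5 - P = -215 + 6P gives seller price Ps = 1571/14; buyers pay Pb = 1571/14 + 2 = 1599/14.
New quantity: Q = 572.5 − 1(1599/14) = 3208/7.
Revenue = 2 × 3208/7 = 6416/7.

Tax revenue = 6416/7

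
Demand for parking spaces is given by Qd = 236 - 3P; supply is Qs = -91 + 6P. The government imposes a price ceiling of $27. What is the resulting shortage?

Equilibrium price would be P* = 109/3, so the ceiling at 27 binds.
At P = 27: Qd = 236 − 3(27) = 155, Qs = -91 + 6(27) = 71.
Shortage = 155 − 71 = 84.

Shortage = 84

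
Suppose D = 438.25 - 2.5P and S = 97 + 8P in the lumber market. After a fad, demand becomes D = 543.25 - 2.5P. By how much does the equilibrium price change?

ΔP = 10

Original equilibrium: P* = 32.5, Q* = 357.
New equilibrium: 543.25 - 2.5P = 97 + 8P, so 446.25 = 10.5P and P' = 42.5; Q' = 543.25 − 2.5(42.5) = 437.
Change in price: 42.5 − 32.5 = 10.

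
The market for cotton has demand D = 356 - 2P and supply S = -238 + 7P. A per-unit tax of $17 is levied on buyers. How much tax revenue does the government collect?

Pre-tax equilibrium: P* = 66, Q* = 224.
Tax on buyers shifts demand to D = 356 − 2(P + 17) = 322 - 2P.
322 - 2P = -238 + 7P gives seller price Ps = 560/9; buyers pay Pb = 560/9 + 17 = 713/9.
New quantity: Q = 356 − 2(713/9) = 1778/9.
Revenue = 17 × 1778/9 = 30226/9.

Tax revenue = 30226/9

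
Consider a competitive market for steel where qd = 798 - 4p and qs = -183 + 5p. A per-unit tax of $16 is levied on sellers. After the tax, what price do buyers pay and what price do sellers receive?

Buyers pay 1061/9, sellers receive 917/9

Pre-tax equilibrium: p* = 109, q* = 362.
Tax on sellers shifts supply to qs = -183 + 5(p − 16) = -263 + 5p.
798 - 4p = -263 + 5p gives buyer price pb = 1061/9; sellers receive ps = 1061/9 − 16 = 917/9.
New quantity: q = 798 − 4(1061/9) = 2938/9.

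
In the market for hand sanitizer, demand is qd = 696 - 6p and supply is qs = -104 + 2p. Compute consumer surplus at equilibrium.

Consumer surplus = 768

Equilibrium: 696 - 6p = -104 + 2p gives p* = 100, q* = 96.
Demand choke price (qd = 0): p = 116.
CS = ½(116 − 100)(96) = 768.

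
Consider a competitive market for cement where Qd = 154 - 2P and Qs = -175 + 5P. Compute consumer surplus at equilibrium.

Consumer surplus = 900

Equilibrium: 154 - 2P = -175 + 5P gives P* = 47, Q* = 60.
Demand choke price (Qd = 0): P = 77.
CS = ½(77 − 47)(60) = 900.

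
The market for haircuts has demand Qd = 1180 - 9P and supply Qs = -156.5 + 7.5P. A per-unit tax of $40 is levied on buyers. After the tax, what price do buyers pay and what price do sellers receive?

Pre-tax equilibrium: P* = 81, Q* = 451.
Tax on buyers shifts demand to Qd = 1180 − 9(P + 40) = 820 - 9P.
820 - 9P = -156.5 + 7.5P gives seller price Ps = 651/11; buyers pay Pb = 651/11 + 40 = 1091/11.
New quantity: Q = 1180 − 9(1091/11) = 3161/11.

Buyers pay 1091/11, sellers receive 651/11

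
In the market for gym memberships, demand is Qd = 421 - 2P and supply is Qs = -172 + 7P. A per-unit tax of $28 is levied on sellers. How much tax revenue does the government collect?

Tax revenue = 20636/3

Pre-tax equilibrium: P* = 593/9, Q* = 2603/9.
Tax on sellers shifts supply to Qs = -172 + 7(P − 28) = -368 + 7P.
421 - 2P = -368 + 7P gives buyer price Pb = 263/3; sellers receive Ps = 263/3 − 28 = 179/3.
New quantity: Q = 421 − 2(263/3) = 737/3.
Revenue = 28 × 737/3 = 20636/3.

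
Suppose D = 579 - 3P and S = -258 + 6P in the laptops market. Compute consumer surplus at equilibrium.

Consumer surplus = 15000

Equilibrium: 579 - 3P = -258 + 6P gives P* = 93, Q* = 300.
Demand choke price (D = 0): P = 193.
CS = ½(193 − 93)(300) = 15000.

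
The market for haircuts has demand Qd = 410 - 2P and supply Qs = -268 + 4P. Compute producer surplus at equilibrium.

Equilibrium: 410 - 2P = -268 + 4P gives P* = 113, Q* = 184.
Supply starts at P = 67 (where Qs = 0).
PS = ½(113 − 67)(184) = 4232.

Producer surplus = 4232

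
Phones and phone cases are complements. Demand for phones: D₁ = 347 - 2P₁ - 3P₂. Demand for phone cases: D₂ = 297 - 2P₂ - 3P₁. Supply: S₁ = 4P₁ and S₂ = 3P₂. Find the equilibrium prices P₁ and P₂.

P₁ = 844/21, P₂ = 247/7

Market 1: 347 - 2P₁ - 3P₂ = 4P₁ → 6P₁ + 3P₂ = 347.
Market 2: 5P₂ + 3P₁ = 297.
Eliminating P₂: 5×(1) − 3×(2) gives 21P₁ = 844, so P₁ = 844/21.
Back-substitute into (2): P₂ = (297 − 3×844/21) / 5 = 247/7.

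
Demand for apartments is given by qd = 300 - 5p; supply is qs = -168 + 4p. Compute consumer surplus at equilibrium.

Equilibrium: 300 - 5p = -168 + 4p gives p* = 52, q* = 40.
Demand choke price (qd = 0): p = 60.
CS = ½(60 − 52)(40) = 160.

Consumer surplus = 160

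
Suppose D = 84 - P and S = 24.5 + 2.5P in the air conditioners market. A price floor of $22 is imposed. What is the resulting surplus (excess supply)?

Surplus = 17.5

Equilibrium price would be P* = 17, so the floor at 22 binds.
At P = 22: D = 62, S = 79.5.
Surplus = 79.5 − 62 = 17.5.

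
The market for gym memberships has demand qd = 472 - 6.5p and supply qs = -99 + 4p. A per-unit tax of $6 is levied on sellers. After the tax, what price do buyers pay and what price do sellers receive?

Buyers pay 170/3, sellers receive 152/3

Pre-tax equilibrium: p* = 1142/21, q* = 2489/21.
Tax on sellers shifts supply to qs = -99 + 4(p − 6) = -123 + 4p.
472 - 6.5p = -123 + 4p gives buyer price pb = 170/3; sellers receive ps = 170/3 − 6 = 152/3.
New quantity: q = 472 − 6.5(170/3) = 311/3.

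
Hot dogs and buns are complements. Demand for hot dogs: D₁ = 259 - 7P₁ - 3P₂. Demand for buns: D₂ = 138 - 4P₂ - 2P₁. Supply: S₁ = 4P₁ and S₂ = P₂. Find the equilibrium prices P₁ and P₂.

P₁ = 881/49, P₂ = 1000/49

Market 1: 259 - 7P₁ - 3P₂ = 4P₁ → 11P₁ + 3P₂ = 259.
Market 2: 5P₂ + 2P₁ = 138.
Eliminating P₂: 5×(1) − 3×(2) gives 49P₁ = 881, so P₁ = 881/49.
Back-substitute into (2): P₂ = (138 − 2×881/49) / 5 = 1000/49.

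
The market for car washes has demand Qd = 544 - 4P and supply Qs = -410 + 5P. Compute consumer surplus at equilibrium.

Consumer surplus = 1800

Equilibrium: 544 - 4P = -410 + 5P gives P* = 106, Q* = 120.
Demand choke price (Qd = 0): P = 136.
CS = ½(136 − 106)(120) = 1800.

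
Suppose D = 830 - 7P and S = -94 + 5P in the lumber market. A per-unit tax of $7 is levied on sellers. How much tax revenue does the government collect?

Pre-tax equilibrium: P* = 77, Q* = 291.
Tax on sellers shifts supply to S = -94 + 5(P − 7) = -129 + 5P.
830 - 7P = -129 + 5P gives buyer price Pb = 959/12; sellers receive Ps = 959/12 − 7 = 875/12.
New quantity: Q = 830 − 7(959/12) = 3247/12.
Revenue = 7 × 3247/12 = 22729/12.

Tax revenue = 22729/12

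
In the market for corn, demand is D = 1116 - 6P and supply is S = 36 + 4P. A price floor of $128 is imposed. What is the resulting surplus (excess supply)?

Surplus = 200

Equilibrium price would be P* = 108, so the floor at 128 binds.
At P = 128: D = 348, S = 548.
Surplus = 548 − 348 = 200.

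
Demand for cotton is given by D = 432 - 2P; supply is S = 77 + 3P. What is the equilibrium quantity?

Set D = S: 432 - 2P = 77 + 3P.
355 = 5P, so P* = 71.
Q* = 432 − 2(71) = 290.

Q* = 290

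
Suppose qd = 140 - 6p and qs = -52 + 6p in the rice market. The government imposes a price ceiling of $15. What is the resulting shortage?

Shortage = 12

Equilibrium price would be p* = 16, so the ceiling at 15 binds.
At p = 15: qd = 140 − 6(15) = 50, qs = -52 + 6(15) = 38.
Shortage = 50 − 38 = 12.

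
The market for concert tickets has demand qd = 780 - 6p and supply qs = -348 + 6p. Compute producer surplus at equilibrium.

Producer surplus = 3888

Equilibrium: 780 - 6p = -348 + 6p gives p* = 94, q* = 216.
Supply starts at p = 58 (where qs = 0).
PS = ½(94 − 58)(216) = 3888.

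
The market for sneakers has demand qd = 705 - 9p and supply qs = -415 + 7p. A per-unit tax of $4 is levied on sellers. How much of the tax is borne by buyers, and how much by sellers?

Pre-tax equilibrium: p* = 70, q* = 75.
Tax on sellers shifts supply to qs = -415 + 7(p − 4) = -443 + 7p.
705 - 9p = -443 + 7p gives buyer price pb = 71.75; sellers receive ps = 71.75 − 4 = 67.75.
New quantity: q = 705 − 9(71.75) = 59.25.
Buyer burden = 71.75 − 70 = 1.75; seller burden = 70 − 67.75 = 2.25.

Buyers bear $1.75, sellers bear $2.25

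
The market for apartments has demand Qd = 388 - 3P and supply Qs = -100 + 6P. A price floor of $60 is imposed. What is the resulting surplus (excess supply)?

Surplus = 52

Equilibrium price would be P* = 488/9, so the floor at 60 binds.
At P = 60: Qd = 208, Qs = 260.
Surplus = 260 − 208 = 52.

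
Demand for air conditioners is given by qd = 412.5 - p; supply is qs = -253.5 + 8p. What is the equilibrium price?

p* = 74

Set qd = qs: 412.5 - p = -253.5 + 8p.
666 = 9p, so p* = 74.
q* = 412.5 − 1(74) = 338.5.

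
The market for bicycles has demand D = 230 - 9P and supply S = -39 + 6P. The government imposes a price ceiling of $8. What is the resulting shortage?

Shortage = 149

Equilibrium price would be P* = 269/15, so the ceiling at 8 binds.
At P = 8: D = 230 − 9(8) = 158, S = -39 + 6(8) = 9.
Shortage = 158 − 9 = 149.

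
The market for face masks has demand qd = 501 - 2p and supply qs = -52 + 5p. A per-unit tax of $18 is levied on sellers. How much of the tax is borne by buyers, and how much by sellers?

Pre-tax equilibrium: p* = 79, q* = 343.
Tax on sellers shifts supply to qs = -52 + 5(p − 18) = -142 + 5p.
501 - 2p = -142 + 5p gives buyer price pb = 643/7; sellers receive ps = 643/7 − 18 = 517/7.
New quantity: q = 501 − 2(643/7) = 2221/7.
Buyer burden = 643/7 − 79 = 90/7; seller burden = 79 − 517/7 = 36/7.

Buyers bear 90/7, sellers bear 36/7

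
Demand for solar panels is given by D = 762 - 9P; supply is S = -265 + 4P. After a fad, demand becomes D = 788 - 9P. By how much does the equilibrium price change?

Original equilibrium: P* = 79, Q* = 51.
New equilibrium: 788 - 9P = -265 + 4P, so 1053 = 13P and P' = 81; Q' = 788 − 9(81) = 59.
Change in price: 81 − 79 = 2.

ΔP = 2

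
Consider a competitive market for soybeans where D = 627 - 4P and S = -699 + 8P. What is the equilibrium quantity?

Set D = S: 627 - 4P = -699 + 8P.
1326 = 12P, so P* = 110.5.
Q* = 627 − 4(110.5) = 185.

Q* = 185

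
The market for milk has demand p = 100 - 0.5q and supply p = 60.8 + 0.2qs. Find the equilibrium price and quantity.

p* = 72, q* = 56

Set the two price expressions equal: 100 - 0.5q = 60.8 + 0.2q.
39.2 = 0.7q, so q* = 56.
p* = 100 − (0.5)(56) = 72.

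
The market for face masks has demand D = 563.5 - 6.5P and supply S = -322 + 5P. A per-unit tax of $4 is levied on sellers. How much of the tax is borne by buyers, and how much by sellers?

Pre-tax equilibrium: P* = 77, Q* = 63.
Tax on sellers shifts supply to S = -322 + 5(P − 4) = -342 + 5P.
563.5 - 6.5P = -342 + 5P gives buyer price Pb = 1811/23; sellers receive Ps = 1811/23 − 4 = 1719/23.
New quantity: Q = 563.5 − 6.5(1811/23) = 1189/23.
Buyer burden = 1811/23 − 77 = 40/23; seller burden = 77 − 1719/23 = 52/23.

Buyers bear 40/23, sellers bear 52/23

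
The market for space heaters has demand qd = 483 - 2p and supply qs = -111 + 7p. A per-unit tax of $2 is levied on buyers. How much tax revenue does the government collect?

Pre-tax equilibrium: p* = 66, q* = 351.
Tax on buyers shifts demand to qd = 483 − 2(p + 2) = 479 - 2p.
479 - 2p = -111 + 7p gives seller price ps = 590/9; buyers pay pb = 590/9 + 2 = 608/9.
New quantity: q = 483 − 2(608/9) = 3131/9.
Revenue = 2 × 3131/9 = 6262/9.

Tax revenue = 6262/9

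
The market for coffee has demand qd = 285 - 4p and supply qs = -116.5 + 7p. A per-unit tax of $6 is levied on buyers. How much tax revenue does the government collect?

Pre-tax equilibrium: p* = 36.5, q* = 139.
Tax on buyers shifts demand to qd = 285 − 4(p + 6) = 261 - 4p.
261 - 4p = -116.5 + 7p gives seller price ps = 755/22; buyers pay pb = 755/22 + 6 = 887/22.
New quantity: q = 285 − 4(887/22) = 1361/11.
Revenue = 6 × 1361/11 = 8166/11.

Tax revenue = 8166/11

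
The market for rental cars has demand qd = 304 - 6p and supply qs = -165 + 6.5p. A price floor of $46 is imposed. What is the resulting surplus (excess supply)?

Surplus = 106

Equilibrium price would be p* = 37.52, so the floor at 46 binds.
At p = 46: qd = 28, qs = 134.
Surplus = 134 − 28 = 106.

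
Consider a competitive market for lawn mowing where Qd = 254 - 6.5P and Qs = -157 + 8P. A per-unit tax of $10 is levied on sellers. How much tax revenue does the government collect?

Tax revenue = 9830/29

Pre-tax equilibrium: P* = 822/29, Q* = 2023/29.
Tax on sellers shifts supply to Qs = -157 + 8(P − 10) = -237 + 8P.
254 - 6.5P = -237 + 8P gives buyer price Pb = 982/29; sellers receive Ps = 982/29 − 10 = 692/29.
New quantity: Q = 254 − 6.5(982/29) = 983/29.
Revenue = 10 × 983/29 = 9830/29.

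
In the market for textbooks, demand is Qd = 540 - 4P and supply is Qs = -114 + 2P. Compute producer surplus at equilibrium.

Producer surplus = 2704

Equilibrium: 540 - 4P = -114 + 2P gives P* = 109, Q* = 104.
Supply starts at P = 57 (where Qs = 0).
PS = ½(109 − 57)(104) = 2704.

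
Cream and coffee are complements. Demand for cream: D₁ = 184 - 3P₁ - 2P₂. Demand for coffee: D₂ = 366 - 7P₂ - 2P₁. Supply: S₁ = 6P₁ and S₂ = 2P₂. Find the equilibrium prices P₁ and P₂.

Market 1: 184 - 3P₁ - 2P₂ = 6P₁ → 9P₁ + 2P₂ = 184.
Market 2: 9P₂ + 2P₁ = 366.
Eliminating P₂: 9×(1) − 2×(2) gives 77P₁ = 924, so P₁ = 12.
Back-substitute into (2): P₂ = (366 − 2×12) / 9 = 38.

P₁ = 12, P₂ = 38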